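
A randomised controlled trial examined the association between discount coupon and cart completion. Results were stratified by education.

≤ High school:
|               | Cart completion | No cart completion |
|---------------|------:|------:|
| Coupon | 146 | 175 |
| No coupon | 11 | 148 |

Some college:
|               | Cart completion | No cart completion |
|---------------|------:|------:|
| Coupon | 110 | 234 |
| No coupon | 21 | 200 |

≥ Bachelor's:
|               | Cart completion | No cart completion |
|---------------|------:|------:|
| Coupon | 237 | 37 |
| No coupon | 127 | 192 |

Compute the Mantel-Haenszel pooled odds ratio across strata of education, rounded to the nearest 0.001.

7.788

OR_MH = Σ(aᵢdᵢ/nᵢ) / Σ(bᵢcᵢ/nᵢ), where nᵢ is the stratum total.
Stratum 1 (≤ High school): n = 480; a·d/n = 146·148/480 = 45.0167; b·c/n = 175·11/480 = 4.0104
Stratum 2 (Some college): n = 565; a·d/n = 110·200/565 = 38.9381; b·c/n = 234·21/565 = 8.6973
Stratum 3 (≥ Bachelor's): n = 593; a·d/n = 237·192/593 = 76.7352; b·c/n = 37·127/593 = 7.9241
OR_MH = (45.0167 + 38.9381 + 76.7352) / (4.0104 + 8.6973 + 7.9241) = 160.6900 / 20.6319 = 7.78843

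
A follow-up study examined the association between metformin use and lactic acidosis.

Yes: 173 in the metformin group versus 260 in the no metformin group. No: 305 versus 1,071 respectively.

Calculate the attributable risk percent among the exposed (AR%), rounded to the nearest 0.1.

From the description: a = 173, b = 305, c = 260, d = 1071.
Risk in exposed = 173/478 = 0.36192; risk in unexposed = 260/1331 = 0.19534.
RR = 0.36192/0.19534 = 1.85278
AR% = (RR − 1)/RR × 100 = (1.85278 − 1)/1.85278 × 100 = 46.0269%

46.0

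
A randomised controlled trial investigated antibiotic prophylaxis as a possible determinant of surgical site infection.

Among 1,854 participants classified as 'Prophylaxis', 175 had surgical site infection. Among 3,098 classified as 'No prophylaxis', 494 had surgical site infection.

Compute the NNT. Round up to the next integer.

16

Risk in treated group = 175/1854 = 0.09439; risk in control = 494/3098 = 0.15946.
Absolute risk reduction = 0.15946 − 0.09439 = 0.06507
NNT = 1 / ARR = 1 / 0.06507 = 15.369 → round up → 16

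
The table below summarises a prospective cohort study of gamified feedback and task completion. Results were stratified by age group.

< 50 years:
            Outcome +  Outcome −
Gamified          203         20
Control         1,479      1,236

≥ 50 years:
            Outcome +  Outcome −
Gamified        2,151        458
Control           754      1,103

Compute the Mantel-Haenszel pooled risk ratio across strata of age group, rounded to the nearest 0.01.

RR_MH = Σ(aᵢ·n₀ᵢ/nᵢ) / Σ(cᵢ·n₁ᵢ/nᵢ), with n₁ᵢ = aᵢ+bᵢ (exposed), n₀ᵢ = cᵢ+dᵢ (unexposed), nᵢ = n₁ᵢ+n₀ᵢ.
Stratum 1 (< 50 years): n₁ = 223, n₀ = 2715, n = 2938; a·n₀/n = 203·2715/2938 = 187.5919; c·n₁/n = 1479·223/2938 = 112.2590
Stratum 2 (≥ 50 years): n₁ = 2609, n₀ = 1857, n = 4466; a·n₀/n = 2151·1857/4466 = 894.4037; c·n₁/n = 754·2609/4466 = 440.4805
RR_MH = (187.5919 + 894.4037) / (112.2590 + 440.4805) = 1081.9956 / 552.7395 = 1.95751

1.96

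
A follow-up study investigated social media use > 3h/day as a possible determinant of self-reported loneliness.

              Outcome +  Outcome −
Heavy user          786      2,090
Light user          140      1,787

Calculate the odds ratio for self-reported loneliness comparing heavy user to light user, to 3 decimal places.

4.800

Cells: a = 786, b = 2090, c = 140, d = 1787.
OR = (a·d)/(b·c) = (786 × 1787) / (2090 × 140) = 1404582 / 292600 = 4.80035
The odds of self-reported loneliness are about 4.80 times as high in the heavy user group.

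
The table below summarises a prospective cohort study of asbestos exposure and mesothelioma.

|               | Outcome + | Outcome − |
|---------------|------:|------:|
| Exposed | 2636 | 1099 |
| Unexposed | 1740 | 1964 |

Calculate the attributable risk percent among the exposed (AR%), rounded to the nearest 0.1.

Cells: a = 2636, b = 1099, c = 1740, d = 1964.
Risk in exposed = 2636/3735 = 0.70576; risk in unexposed = 1740/3704 = 0.46976.
RR = 0.70576/0.46976 = 1.50237
AR% = (RR − 1)/RR × 100 = (1.50237 − 1)/1.50237 × 100 = 33.4384%

33.4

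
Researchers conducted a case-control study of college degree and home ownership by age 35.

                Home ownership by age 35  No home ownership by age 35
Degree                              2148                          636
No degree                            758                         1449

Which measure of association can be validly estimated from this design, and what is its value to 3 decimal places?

Cells: a = 2148, b = 636, c = 758, d = 1449.
This is a case-control study: participants were sampled on outcome status, so risks in the source population cannot be estimated directly — relative risk is not valid here. The odds ratio is the appropriate measure.
OR = (a·d)/(b·c) = (2148 × 1449) / (636 × 758) = 3112452 / 482088 = 6.45619

6.456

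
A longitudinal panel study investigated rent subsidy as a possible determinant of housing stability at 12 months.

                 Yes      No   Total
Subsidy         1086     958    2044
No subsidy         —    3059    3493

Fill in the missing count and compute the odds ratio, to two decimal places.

The missing cell is in the unexposed row: 3493 − 3059 = 434.
So a = 1086, b = 958, c = 434, d = 3059.
OR = (a·d)/(b·c) = (1086 × 3059) / (958 × 434) = 3322074 / 415772 = 7.99013

7.99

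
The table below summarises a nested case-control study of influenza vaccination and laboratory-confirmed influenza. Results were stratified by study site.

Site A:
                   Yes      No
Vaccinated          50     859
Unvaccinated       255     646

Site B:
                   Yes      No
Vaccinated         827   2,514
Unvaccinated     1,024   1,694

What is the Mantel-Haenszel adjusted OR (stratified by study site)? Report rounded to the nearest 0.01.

OR_MH = Σ(aᵢdᵢ/nᵢ) / Σ(bᵢcᵢ/nᵢ), where nᵢ is the stratum total.
Stratum 1 (Site A): n = 1810; a·d/n = 50·646/1810 = 17.8453; b·c/n = 859·255/1810 = 121.0193
Stratum 2 (Site B): n = 6059; a·d/n = 827·1694/6059 = 231.2160; b·c/n = 2514·1024/6059 = 424.8780
OR_MH = (17.8453 + 231.2160) / (121.0193 + 424.8780) = 249.0613 / 545.8974 = 0.45624

0.46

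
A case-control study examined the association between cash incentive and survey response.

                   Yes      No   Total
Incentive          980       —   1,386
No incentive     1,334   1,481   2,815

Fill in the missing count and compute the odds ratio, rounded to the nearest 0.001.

The missing cell is in the exposed row: 1386 − 980 = 406.
So a = 980, b = 406, c = 1334, d = 1481.
OR = (a·d)/(b·c) = (980 × 1481) / (406 × 1334) = 1451380 / 541604 = 2.67978

2.680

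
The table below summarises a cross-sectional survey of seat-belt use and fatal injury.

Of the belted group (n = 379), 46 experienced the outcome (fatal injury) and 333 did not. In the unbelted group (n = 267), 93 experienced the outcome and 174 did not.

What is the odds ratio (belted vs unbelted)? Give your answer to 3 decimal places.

From the description: a = 46, b = 333, c = 93, d = 174.
OR = (a·d)/(b·c) = (46 × 174) / (333 × 93) = 8004 / 30969 = 0.25845
Exposure is associated with lower odds of fatal injury (OR = 0.26 < 1).

0.258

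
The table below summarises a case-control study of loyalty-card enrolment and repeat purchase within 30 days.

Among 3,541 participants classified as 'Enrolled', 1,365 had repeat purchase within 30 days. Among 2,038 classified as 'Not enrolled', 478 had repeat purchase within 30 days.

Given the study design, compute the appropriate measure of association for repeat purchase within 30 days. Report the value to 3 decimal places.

2.047

From the description: a = 1365, b = 2176, c = 478, d = 1560.
This is a case-control study: participants were sampled on outcome status, so risks in the source population cannot be estimated directly — relative risk is not valid here. The odds ratio is the appropriate measure.
OR = (a·d)/(b·c) = (1365 × 1560) / (2176 × 478) = 2129400 / 1040128 = 2.04725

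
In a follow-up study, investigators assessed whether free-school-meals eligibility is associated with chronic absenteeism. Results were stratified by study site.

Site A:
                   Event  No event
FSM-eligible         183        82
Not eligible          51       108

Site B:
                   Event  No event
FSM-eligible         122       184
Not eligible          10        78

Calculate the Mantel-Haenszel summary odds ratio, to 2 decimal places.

4.87

OR_MH = Σ(aᵢdᵢ/nᵢ) / Σ(bᵢcᵢ/nᵢ), where nᵢ is the stratum total.
Stratum 1 (Site A): n = 424; a·d/n = 183·108/424 = 46.6132; b·c/n = 82·51/424 = 9.8632
Stratum 2 (Site B): n = 394; a·d/n = 122·78/394 = 24.1523; b·c/n = 184·10/394 = 4.6701
OR_MH = (46.6132 + 24.1523) / (9.8632 + 4.6701) = 70.7655 / 14.5333 = 4.86921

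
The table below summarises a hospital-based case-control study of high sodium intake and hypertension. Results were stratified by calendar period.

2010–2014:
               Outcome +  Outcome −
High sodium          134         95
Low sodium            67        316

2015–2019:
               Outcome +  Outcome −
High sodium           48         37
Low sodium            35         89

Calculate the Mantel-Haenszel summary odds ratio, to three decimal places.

OR_MH = Σ(aᵢdᵢ/nᵢ) / Σ(bᵢcᵢ/nᵢ), where nᵢ is the stratum total.
Stratum 1 (2010–2014): n = 612; a·d/n = 134·316/612 = 69.1895; b·c/n = 95·67/612 = 10.4003
Stratum 2 (2015–2019): n = 209; a·d/n = 48·89/209 = 20.4402; b·c/n = 37·35/209 = 6.1962
OR_MH = (69.1895 + 20.4402) / (10.4003 + 6.1962) = 89.6297 / 16.5965 = 5.40052

5.401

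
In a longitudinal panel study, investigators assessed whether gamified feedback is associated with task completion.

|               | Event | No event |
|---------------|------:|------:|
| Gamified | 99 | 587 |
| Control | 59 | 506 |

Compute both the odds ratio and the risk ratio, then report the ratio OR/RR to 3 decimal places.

1.047

Cells: a = 99, b = 587, c = 59, d = 506.
OR = (99·506)/(587·59) = 50094/34633 = 1.44642
Risk in exposed = 99/686 = 0.14431; risk in unexposed = 59/565 = 0.10442; RR = 1.38200
OR/RR = 1.44642 / 1.38200 = 1.04662
The outcome is not rare, so the OR lies further from 1 than the RR.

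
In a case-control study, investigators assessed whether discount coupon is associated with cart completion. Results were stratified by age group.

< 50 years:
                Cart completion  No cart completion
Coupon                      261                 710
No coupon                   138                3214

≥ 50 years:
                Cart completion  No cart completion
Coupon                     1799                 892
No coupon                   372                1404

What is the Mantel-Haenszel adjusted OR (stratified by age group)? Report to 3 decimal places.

OR_MH = Σ(aᵢdᵢ/nᵢ) / Σ(bᵢcᵢ/nᵢ), where nᵢ is the stratum total.
Stratum 1 (< 50 years): n = 4323; a·d/n = 261·3214/4323 = 194.0444; b·c/n = 710·138/4323 = 22.6648
Stratum 2 (≥ 50 years): n = 4467; a·d/n = 1799·1404/4467 = 565.4345; b·c/n = 892·372/4467 = 74.2834
OR_MH = (194.0444 + 565.4345) / (22.6648 + 74.2834) = 759.4789 / 96.9482 = 7.83386

7.834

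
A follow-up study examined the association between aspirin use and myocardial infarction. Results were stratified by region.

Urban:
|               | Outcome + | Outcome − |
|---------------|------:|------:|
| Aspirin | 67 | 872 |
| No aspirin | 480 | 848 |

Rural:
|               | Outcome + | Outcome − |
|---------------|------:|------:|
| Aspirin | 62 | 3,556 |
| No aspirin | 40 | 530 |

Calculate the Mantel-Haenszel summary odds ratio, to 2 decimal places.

0.15

OR_MH = Σ(aᵢdᵢ/nᵢ) / Σ(bᵢcᵢ/nᵢ), where nᵢ is the stratum total.
Stratum 1 (Urban): n = 2267; a·d/n = 67·848/2267 = 25.0622; b·c/n = 872·480/2267 = 184.6317
Stratum 2 (Rural): n = 4188; a·d/n = 62·530/4188 = 7.8462; b·c/n = 3556·40/4188 = 33.9637
OR_MH = (25.0622 + 7.8462) / (184.6317 + 33.9637) = 32.9084 / 218.5954 = 0.15054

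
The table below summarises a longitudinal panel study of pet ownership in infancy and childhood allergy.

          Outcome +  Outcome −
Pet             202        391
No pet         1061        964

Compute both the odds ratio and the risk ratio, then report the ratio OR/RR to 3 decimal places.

Cells: a = 202, b = 391, c = 1061, d = 964.
OR = (202·964)/(391·1061) = 194728/414851 = 0.46939
Risk in exposed = 202/593 = 0.34064; risk in unexposed = 1061/2025 = 0.52395; RR = 0.65014
OR/RR = 0.46939 / 0.65014 = 0.72199
The outcome is not rare, so the OR lies further from 1 than the RR.

0.722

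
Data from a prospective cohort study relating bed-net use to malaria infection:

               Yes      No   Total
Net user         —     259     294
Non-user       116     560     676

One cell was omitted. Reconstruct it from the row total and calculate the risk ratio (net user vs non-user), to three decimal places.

The missing cell is in the exposed row: 294 − 259 = 35.
So a = 35, b = 259, c = 116, d = 560.
RR = [a/(a+b)] / [c/(c+d)] = (35/294) / (116/676) = 0.11905/0.17160 = 0.69376

0.694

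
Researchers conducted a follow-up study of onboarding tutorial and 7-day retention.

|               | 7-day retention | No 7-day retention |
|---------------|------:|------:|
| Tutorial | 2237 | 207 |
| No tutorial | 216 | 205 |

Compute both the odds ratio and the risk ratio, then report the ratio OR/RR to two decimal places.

Cells: a = 2237, b = 207, c = 216, d = 205.
OR = (2237·205)/(207·216) = 458585/44712 = 10.25642
Risk in exposed = 2237/2444 = 0.91530; risk in unexposed = 216/421 = 0.51306; RR = 1.78399
OR/RR = 10.25642 / 1.78399 = 5.74914
The outcome is not rare, so the OR lies further from 1 than the RR.

5.75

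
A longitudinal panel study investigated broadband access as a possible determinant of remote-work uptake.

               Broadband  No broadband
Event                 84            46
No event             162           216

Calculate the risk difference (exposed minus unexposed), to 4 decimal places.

0.1659

Reading the table with exposure as columns: a = 84 (Broadband, case), b = 162 (Broadband, non-case), c = 46 (No broadband, case), d = 216.
Risk in exposed = 84/246 = 0.341463; risk in unexposed = 46/262 = 0.175573.
Risk difference = 0.341463 − 0.175573 = 0.165891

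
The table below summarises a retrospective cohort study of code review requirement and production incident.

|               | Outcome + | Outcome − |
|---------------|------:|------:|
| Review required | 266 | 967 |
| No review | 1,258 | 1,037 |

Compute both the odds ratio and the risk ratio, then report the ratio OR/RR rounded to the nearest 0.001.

0.576

Cells: a = 266, b = 967, c = 1258, d = 1037.
OR = (266·1037)/(967·1258) = 275842/1216486 = 0.22675
Risk in exposed = 266/1233 = 0.21573; risk in unexposed = 1258/2295 = 0.54815; RR = 0.39357
OR/RR = 0.22675 / 0.39357 = 0.57615
The outcome is not rare, so the OR lies further from 1 than the RR.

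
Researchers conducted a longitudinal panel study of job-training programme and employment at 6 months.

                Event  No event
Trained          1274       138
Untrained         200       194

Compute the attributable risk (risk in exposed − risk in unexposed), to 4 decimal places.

0.3947

Cells: a = 1274, b = 138, c = 200, d = 194.
Risk in exposed = 1274/1412 = 0.902266; risk in unexposed = 200/394 = 0.507614.
Risk difference = 0.902266 − 0.507614 = 0.394652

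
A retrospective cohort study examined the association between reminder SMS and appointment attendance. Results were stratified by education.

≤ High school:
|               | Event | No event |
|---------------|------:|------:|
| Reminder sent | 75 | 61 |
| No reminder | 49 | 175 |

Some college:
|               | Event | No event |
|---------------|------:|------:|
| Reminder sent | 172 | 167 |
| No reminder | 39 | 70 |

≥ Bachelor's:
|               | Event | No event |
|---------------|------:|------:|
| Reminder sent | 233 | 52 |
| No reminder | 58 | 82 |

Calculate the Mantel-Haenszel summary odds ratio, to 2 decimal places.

OR_MH = Σ(aᵢdᵢ/nᵢ) / Σ(bᵢcᵢ/nᵢ), where nᵢ is the stratum total.
Stratum 1 (≤ High school): n = 360; a·d/n = 75·175/360 = 36.4583; b·c/n = 61·49/360 = 8.3028
Stratum 2 (Some college): n = 448; a·d/n = 172·70/448 = 26.8750; b·c/n = 167·39/448 = 14.5379
Stratum 3 (≥ Bachelor's): n = 425; a·d/n = 233·82/425 = 44.9553; b·c/n = 52·58/425 = 7.0965
OR_MH = (36.4583 + 26.8750 + 44.9553) / (8.3028 + 14.5379 + 7.0965) = 108.2886 / 29.9372 = 3.61719

3.62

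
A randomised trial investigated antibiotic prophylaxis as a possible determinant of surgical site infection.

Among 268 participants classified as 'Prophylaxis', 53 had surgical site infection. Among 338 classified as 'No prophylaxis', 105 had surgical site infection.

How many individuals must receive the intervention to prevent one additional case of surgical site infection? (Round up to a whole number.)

9

Risk in treated group = 53/268 = 0.19776; risk in control = 105/338 = 0.31065.
Absolute risk reduction = 0.31065 − 0.19776 = 0.11289
NNT = 1 / ARR = 1 / 0.11289 = 8.858 → round up → 9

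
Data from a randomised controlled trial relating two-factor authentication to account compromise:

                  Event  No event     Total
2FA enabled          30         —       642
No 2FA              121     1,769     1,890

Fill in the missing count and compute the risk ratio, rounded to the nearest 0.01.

The missing cell is in the exposed row: 642 − 30 = 612.
So a = 30, b = 612, c = 121, d = 1769.
RR = [a/(a+b)] / [c/(c+d)] = (30/642) / (121/1890) = 0.04673/0.06402 = 0.72990

0.73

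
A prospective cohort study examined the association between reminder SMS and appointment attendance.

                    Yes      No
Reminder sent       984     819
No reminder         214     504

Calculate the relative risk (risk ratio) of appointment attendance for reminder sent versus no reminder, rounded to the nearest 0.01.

Cells: a = 984, b = 819, c = 214, d = 504.
Risk in exposed = 984/1803 = 0.54576; risk in unexposed = 214/718 = 0.29805.
RR = 0.54576 / 0.29805 = 1.83109
The risk among the exposed is 1.83 times that among the unexposed.

1.83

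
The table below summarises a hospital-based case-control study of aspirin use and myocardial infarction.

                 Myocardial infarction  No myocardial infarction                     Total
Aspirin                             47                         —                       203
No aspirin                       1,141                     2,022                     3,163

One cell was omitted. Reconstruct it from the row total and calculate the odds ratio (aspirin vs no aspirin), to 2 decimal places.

The missing cell is in the exposed row: 203 − 47 = 156.
So a = 47, b = 156, c = 1141, d = 2022.
OR = (a·d)/(b·c) = (47 × 2022) / (156 × 1141) = 95034 / 177996 = 0.53391

0.53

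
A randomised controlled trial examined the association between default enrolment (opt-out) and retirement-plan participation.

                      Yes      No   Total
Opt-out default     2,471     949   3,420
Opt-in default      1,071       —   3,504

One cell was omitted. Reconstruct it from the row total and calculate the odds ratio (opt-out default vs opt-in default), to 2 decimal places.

The missing cell is in the unexposed row: 3504 − 1071 = 2433.
So a = 2471, b = 949, c = 1071, d = 2433.
OR = (a·d)/(b·c) = (2471 × 2433) / (949 × 1071) = 6011943 / 1016379 = 5.91506

5.92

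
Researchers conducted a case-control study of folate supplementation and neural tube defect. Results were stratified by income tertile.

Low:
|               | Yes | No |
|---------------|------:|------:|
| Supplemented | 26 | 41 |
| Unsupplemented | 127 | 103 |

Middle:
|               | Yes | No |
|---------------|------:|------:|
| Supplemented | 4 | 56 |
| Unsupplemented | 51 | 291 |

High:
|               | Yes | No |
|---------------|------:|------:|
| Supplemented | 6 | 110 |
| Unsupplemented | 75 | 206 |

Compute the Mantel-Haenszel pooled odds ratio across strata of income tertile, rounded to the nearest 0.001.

OR_MH = Σ(aᵢdᵢ/nᵢ) / Σ(bᵢcᵢ/nᵢ), where nᵢ is the stratum total.
Stratum 1 (Low): n = 297; a·d/n = 26·103/297 = 9.0168; b·c/n = 41·127/297 = 17.5320
Stratum 2 (Middle): n = 402; a·d/n = 4·291/402 = 2.8955; b·c/n = 56·51/402 = 7.1045
Stratum 3 (High): n = 397; a·d/n = 6·206/397 = 3.1134; b·c/n = 110·75/397 = 20.7809
OR_MH = (9.0168 + 2.8955 + 3.1134) / (17.5320 + 7.1045 + 20.7809) = 15.0257 / 45.4173 = 0.33084

0.331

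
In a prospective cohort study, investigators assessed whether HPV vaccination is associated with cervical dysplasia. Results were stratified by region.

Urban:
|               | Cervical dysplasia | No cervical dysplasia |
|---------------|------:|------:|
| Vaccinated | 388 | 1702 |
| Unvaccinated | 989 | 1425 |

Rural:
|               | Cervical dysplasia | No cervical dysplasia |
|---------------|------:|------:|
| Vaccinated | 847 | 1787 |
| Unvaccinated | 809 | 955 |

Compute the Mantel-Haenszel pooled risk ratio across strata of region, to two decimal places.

0.58

RR_MH = Σ(aᵢ·n₀ᵢ/nᵢ) / Σ(cᵢ·n₁ᵢ/nᵢ), with n₁ᵢ = aᵢ+bᵢ (exposed), n₀ᵢ = cᵢ+dᵢ (unexposed), nᵢ = n₁ᵢ+n₀ᵢ.
Stratum 1 (Urban): n₁ = 2090, n₀ = 2414, n = 4504; a·n₀/n = 388·2414/4504 = 207.9556; c·n₁/n = 989·2090/4504 = 458.9276
Stratum 2 (Rural): n₁ = 2634, n₀ = 1764, n = 4398; a·n₀/n = 847·1764/4398 = 339.7244; c·n₁/n = 809·2634/4398 = 484.5171
RR_MH = (207.9556 + 339.7244) / (458.9276 + 484.5171) = 547.6800 / 943.4447 = 0.58051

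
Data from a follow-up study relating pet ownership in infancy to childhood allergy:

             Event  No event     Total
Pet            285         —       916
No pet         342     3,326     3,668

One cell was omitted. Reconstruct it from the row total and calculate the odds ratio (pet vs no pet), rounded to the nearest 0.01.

The missing cell is in the exposed row: 916 − 285 = 631.
So a = 285, b = 631, c = 342, d = 3326.
OR = (a·d)/(b·c) = (285 × 3326) / (631 × 342) = 947910 / 215802 = 4.39250

4.39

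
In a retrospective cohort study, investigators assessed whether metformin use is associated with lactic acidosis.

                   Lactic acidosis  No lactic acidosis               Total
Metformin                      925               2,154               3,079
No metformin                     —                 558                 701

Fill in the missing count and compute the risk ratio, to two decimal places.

1.47

The missing cell is in the unexposed row: 701 − 558 = 143.
So a = 925, b = 2154, c = 143, d = 558.
RR = [a/(a+b)] / [c/(c+d)] = (925/3079) / (143/701) = 0.30042/0.20399 = 1.47270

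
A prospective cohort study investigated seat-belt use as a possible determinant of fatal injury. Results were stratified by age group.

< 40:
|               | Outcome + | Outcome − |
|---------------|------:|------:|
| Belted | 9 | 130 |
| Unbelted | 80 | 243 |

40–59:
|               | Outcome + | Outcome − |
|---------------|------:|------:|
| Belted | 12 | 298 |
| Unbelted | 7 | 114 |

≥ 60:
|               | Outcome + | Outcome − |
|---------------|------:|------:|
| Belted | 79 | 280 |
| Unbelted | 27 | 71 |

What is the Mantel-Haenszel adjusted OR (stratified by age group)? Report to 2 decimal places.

0.46

OR_MH = Σ(aᵢdᵢ/nᵢ) / Σ(bᵢcᵢ/nᵢ), where nᵢ is the stratum total.
Stratum 1 (< 40): n = 462; a·d/n = 9·243/462 = 4.7338; b·c/n = 130·80/462 = 22.5108
Stratum 2 (40–59): n = 431; a·d/n = 12·114/431 = 3.1740; b·c/n = 298·7/431 = 4.8399
Stratum 3 (≥ 60): n = 457; a·d/n = 79·71/457 = 12.2735; b·c/n = 280·27/457 = 16.5427
OR_MH = (4.7338 + 3.1740 + 12.2735) / (22.5108 + 4.8399 + 16.5427) = 20.1813 / 43.8934 = 0.45978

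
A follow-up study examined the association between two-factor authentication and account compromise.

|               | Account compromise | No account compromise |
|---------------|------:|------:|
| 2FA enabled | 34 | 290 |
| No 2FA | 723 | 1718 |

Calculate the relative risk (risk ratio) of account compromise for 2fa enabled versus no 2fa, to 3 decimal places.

Cells: a = 34, b = 290, c = 723, d = 1718.
Risk in exposed = 34/324 = 0.10494; risk in unexposed = 723/2441 = 0.29619.
RR = 0.10494 / 0.29619 = 0.35429
The risk is 65% lower among the exposed than among the unexposed.

0.354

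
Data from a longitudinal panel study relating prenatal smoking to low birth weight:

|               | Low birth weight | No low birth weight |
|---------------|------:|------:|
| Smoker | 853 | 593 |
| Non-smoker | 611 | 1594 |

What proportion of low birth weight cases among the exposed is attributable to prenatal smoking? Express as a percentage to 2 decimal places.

53.03

Cells: a = 853, b = 593, c = 611, d = 1594.
Risk in exposed = 853/1446 = 0.58990; risk in unexposed = 611/2205 = 0.27710.
RR = 0.58990/0.27710 = 2.12886
AR% = (RR − 1)/RR × 100 = (2.12886 − 1)/2.12886 × 100 = 53.0266%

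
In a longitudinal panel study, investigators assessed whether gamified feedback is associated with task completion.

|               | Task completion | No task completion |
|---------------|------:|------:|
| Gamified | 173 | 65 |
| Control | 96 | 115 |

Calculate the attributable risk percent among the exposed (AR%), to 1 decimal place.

Cells: a = 173, b = 65, c = 96, d = 115.
Risk in exposed = 173/238 = 0.72689; risk in unexposed = 96/211 = 0.45498.
RR = 0.72689/0.45498 = 1.59765
AR% = (RR − 1)/RR × 100 = (1.59765 − 1)/1.59765 × 100 = 37.4079%

37.4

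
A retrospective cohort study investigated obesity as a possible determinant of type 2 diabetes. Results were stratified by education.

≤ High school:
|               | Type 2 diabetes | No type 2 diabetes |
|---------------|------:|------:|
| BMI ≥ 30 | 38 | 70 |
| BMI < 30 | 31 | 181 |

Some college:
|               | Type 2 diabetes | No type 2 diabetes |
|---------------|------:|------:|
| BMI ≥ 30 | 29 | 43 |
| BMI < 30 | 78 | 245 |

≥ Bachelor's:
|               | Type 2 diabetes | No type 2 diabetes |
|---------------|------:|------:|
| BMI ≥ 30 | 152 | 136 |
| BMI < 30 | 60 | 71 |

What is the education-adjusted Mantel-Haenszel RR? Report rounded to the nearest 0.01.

1.46

RR_MH = Σ(aᵢ·n₀ᵢ/nᵢ) / Σ(cᵢ·n₁ᵢ/nᵢ), with n₁ᵢ = aᵢ+bᵢ (exposed), n₀ᵢ = cᵢ+dᵢ (unexposed), nᵢ = n₁ᵢ+n₀ᵢ.
Stratum 1 (≤ High school): n₁ = 108, n₀ = 212, n = 320; a·n₀/n = 38·212/320 = 25.1750; c·n₁/n = 31·108/320 = 10.4625
Stratum 2 (Some college): n₁ = 72, n₀ = 323, n = 395; a·n₀/n = 29·323/395 = 23.7139; c·n₁/n = 78·72/395 = 14.2177
Stratum 3 (≥ Bachelor's): n₁ = 288, n₀ = 131, n = 419; a·n₀/n = 152·131/419 = 47.5227; c·n₁/n = 60·288/419 = 41.2411
RR_MH = (25.1750 + 23.7139 + 47.5227) / (10.4625 + 14.2177 + 41.2411) = 96.4116 / 65.9213 = 1.46253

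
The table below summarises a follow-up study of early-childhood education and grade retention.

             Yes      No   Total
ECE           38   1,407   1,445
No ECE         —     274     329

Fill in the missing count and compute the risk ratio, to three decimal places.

The missing cell is in the unexposed row: 329 − 274 = 55.
So a = 38, b = 1407, c = 55, d = 274.
RR = [a/(a+b)] / [c/(c+d)] = (38/1445) / (55/329) = 0.02630/0.16717 = 0.15731

0.157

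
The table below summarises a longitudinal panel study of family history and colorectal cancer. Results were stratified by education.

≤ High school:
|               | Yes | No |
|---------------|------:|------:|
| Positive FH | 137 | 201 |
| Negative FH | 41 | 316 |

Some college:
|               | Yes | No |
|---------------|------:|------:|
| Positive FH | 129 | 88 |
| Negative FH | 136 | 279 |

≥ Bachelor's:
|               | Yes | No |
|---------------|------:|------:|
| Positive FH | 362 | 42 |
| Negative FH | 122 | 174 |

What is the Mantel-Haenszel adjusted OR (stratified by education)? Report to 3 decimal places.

OR_MH = Σ(aᵢdᵢ/nᵢ) / Σ(bᵢcᵢ/nᵢ), where nᵢ is the stratum total.
Stratum 1 (≤ High school): n = 695; a·d/n = 137·316/695 = 62.2906; b·c/n = 201·41/695 = 11.8576
Stratum 2 (Some college): n = 632; a·d/n = 129·279/632 = 56.9478; b·c/n = 88·136/632 = 18.9367
Stratum 3 (≥ Bachelor's): n = 700; a·d/n = 362·174/700 = 89.9829; b·c/n = 42·122/700 = 7.3200
OR_MH = (62.2906 + 56.9478 + 89.9829) / (11.8576 + 18.9367 + 7.3200) = 209.2213 / 38.1143 = 5.48932

5.489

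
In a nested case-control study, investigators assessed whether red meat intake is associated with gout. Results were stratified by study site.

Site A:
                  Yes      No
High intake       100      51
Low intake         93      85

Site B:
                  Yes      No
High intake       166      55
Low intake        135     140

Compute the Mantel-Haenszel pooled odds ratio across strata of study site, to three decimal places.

2.474

OR_MH = Σ(aᵢdᵢ/nᵢ) / Σ(bᵢcᵢ/nᵢ), where nᵢ is the stratum total.
Stratum 1 (Site A): n = 329; a·d/n = 100·85/329 = 25.8359; b·c/n = 51·93/329 = 14.4164
Stratum 2 (Site B): n = 496; a·d/n = 166·140/496 = 46.8548; b·c/n = 55·135/496 = 14.9698
OR_MH = (25.8359 + 46.8548) / (14.4164 + 14.9698) = 72.6907 / 29.3862 = 2.47364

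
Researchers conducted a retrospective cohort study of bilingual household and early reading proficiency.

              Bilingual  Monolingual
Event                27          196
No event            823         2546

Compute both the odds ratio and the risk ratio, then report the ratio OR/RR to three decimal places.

Reading the table with exposure as columns: a = 27 (Bilingual, case), b = 823 (Bilingual, non-case), c = 196 (Monolingual, case), d = 2546.
OR = (27·2546)/(823·196) = 68742/161308 = 0.42615
Risk in exposed = 27/850 = 0.03176; risk in unexposed = 196/2742 = 0.07148; RR = 0.44438
OR/RR = 0.42615 / 0.44438 = 0.95898
The outcome is rare in both groups, so OR ≈ RR (ratio near 1).

0.959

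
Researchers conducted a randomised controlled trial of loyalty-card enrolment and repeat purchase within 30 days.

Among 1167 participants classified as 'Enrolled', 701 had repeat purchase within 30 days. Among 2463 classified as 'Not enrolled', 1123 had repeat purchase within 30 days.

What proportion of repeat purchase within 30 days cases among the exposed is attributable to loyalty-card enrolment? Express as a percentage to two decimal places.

From the description: a = 701, b = 466, c = 1123, d = 1340.
Risk in exposed = 701/1167 = 0.60069; risk in unexposed = 1123/2463 = 0.45595.
RR = 0.60069/0.45595 = 1.31744
AR% = (RR − 1)/RR × 100 = (1.31744 − 1)/1.31744 × 100 = 24.0954%

24.10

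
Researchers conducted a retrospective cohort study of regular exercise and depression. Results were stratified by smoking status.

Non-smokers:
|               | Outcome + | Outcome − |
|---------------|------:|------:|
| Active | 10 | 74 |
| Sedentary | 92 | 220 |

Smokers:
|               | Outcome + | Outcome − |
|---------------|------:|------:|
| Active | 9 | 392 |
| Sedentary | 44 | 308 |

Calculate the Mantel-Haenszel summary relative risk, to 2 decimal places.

0.28

RR_MH = Σ(aᵢ·n₀ᵢ/nᵢ) / Σ(cᵢ·n₁ᵢ/nᵢ), with n₁ᵢ = aᵢ+bᵢ (exposed), n₀ᵢ = cᵢ+dᵢ (unexposed), nᵢ = n₁ᵢ+n₀ᵢ.
Stratum 1 (Non-smokers): n₁ = 84, n₀ = 312, n = 396; a·n₀/n = 10·312/396 = 7.8788; c·n₁/n = 92·84/396 = 19.5152
Stratum 2 (Smokers): n₁ = 401, n₀ = 352, n = 753; a·n₀/n = 9·352/753 = 4.2072; c·n₁/n = 44·401/753 = 23.4316
RR_MH = (7.8788 + 4.2072) / (19.5152 + 23.4316) = 12.0860 / 42.9468 = 0.28142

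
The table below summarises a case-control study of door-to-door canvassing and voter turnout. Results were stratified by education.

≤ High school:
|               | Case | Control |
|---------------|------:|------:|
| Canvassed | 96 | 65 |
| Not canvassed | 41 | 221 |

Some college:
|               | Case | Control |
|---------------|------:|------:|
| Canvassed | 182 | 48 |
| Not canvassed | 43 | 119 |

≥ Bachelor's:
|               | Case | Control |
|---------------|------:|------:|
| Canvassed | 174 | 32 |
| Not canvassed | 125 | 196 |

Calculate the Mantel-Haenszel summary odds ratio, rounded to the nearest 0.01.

OR_MH = Σ(aᵢdᵢ/nᵢ) / Σ(bᵢcᵢ/nᵢ), where nᵢ is the stratum total.
Stratum 1 (≤ High school): n = 423; a·d/n = 96·221/423 = 50.1560; b·c/n = 65·41/423 = 6.3002
Stratum 2 (Some college): n = 392; a·d/n = 182·119/392 = 55.2500; b·c/n = 48·43/392 = 5.2653
Stratum 3 (≥ Bachelor's): n = 527; a·d/n = 174·196/527 = 64.7135; b·c/n = 32·125/527 = 7.5901
OR_MH = (50.1560 + 55.2500 + 64.7135) / (6.3002 + 5.2653 + 7.5901) = 170.1195 / 19.1557 = 8.88089

8.88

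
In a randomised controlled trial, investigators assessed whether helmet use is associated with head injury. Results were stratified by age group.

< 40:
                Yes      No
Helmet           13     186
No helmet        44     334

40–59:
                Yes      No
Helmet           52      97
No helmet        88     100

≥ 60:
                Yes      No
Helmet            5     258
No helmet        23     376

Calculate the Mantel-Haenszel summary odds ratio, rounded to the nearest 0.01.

0.53

OR_MH = Σ(aᵢdᵢ/nᵢ) / Σ(bᵢcᵢ/nᵢ), where nᵢ is the stratum total.
Stratum 1 (< 40): n = 577; a·d/n = 13·334/577 = 7.5251; b·c/n = 186·44/577 = 14.1837
Stratum 2 (40–59): n = 337; a·d/n = 52·100/337 = 15.4303; b·c/n = 97·88/337 = 25.3294
Stratum 3 (≥ 60): n = 662; a·d/n = 5·376/662 = 2.8399; b·c/n = 258·23/662 = 8.9637
OR_MH = (7.5251 + 15.4303 + 2.8399) / (14.1837 + 25.3294 + 8.9637) = 25.7953 / 48.4768 = 0.53212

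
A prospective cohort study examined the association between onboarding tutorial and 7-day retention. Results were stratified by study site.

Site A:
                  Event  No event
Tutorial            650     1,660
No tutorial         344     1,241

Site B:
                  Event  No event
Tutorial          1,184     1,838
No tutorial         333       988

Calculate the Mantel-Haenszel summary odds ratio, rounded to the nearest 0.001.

1.657

OR_MH = Σ(aᵢdᵢ/nᵢ) / Σ(bᵢcᵢ/nᵢ), where nᵢ is the stratum total.
Stratum 1 (Site A): n = 3895; a·d/n = 650·1241/3895 = 207.0988; b·c/n = 1660·344/3895 = 146.6085
Stratum 2 (Site B): n = 4343; a·d/n = 1184·988/4343 = 269.3511; b·c/n = 1838·333/4343 = 140.9289
OR_MH = (207.0988 + 269.3511) / (146.6085 + 140.9289) = 476.4500 / 287.5373 = 1.65700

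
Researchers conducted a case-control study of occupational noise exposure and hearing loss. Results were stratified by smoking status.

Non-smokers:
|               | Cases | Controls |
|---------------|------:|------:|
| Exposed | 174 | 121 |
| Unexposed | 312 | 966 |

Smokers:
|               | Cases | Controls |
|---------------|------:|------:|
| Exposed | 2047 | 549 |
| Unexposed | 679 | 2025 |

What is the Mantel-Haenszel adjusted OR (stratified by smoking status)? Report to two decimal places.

9.42

OR_MH = Σ(aᵢdᵢ/nᵢ) / Σ(bᵢcᵢ/nᵢ), where nᵢ is the stratum total.
Stratum 1 (Non-smokers): n = 1573; a·d/n = 174·966/1573 = 106.8557; b·c/n = 121·312/1573 = 24.0000
Stratum 2 (Smokers): n = 5300; a·d/n = 2047·2025/5300 = 782.1085; b·c/n = 549·679/5300 = 70.3342
OR_MH = (106.8557 + 782.1085) / (24.0000 + 70.3342) = 888.9642 / 94.3342 = 9.42357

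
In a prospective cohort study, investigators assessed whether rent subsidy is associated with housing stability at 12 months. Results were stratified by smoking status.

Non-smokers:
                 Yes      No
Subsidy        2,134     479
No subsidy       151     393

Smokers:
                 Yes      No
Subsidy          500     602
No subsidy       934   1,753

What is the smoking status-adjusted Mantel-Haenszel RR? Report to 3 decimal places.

RR_MH = Σ(aᵢ·n₀ᵢ/nᵢ) / Σ(cᵢ·n₁ᵢ/nᵢ), with n₁ᵢ = aᵢ+bᵢ (exposed), n₀ᵢ = cᵢ+dᵢ (unexposed), nᵢ = n₁ᵢ+n₀ᵢ.
Stratum 1 (Non-smokers): n₁ = 2613, n₀ = 544, n = 3157; a·n₀/n = 2134·544/3157 = 367.7213; c·n₁/n = 151·2613/3157 = 124.9804
Stratum 2 (Smokers): n₁ = 1102, n₀ = 2687, n = 3789; a·n₀/n = 500·2687/3789 = 354.5790; c·n₁/n = 934·1102/3789 = 271.6463
RR_MH = (367.7213 + 354.5790) / (124.9804 + 271.6463) = 722.3003 / 396.6267 = 1.82111

1.821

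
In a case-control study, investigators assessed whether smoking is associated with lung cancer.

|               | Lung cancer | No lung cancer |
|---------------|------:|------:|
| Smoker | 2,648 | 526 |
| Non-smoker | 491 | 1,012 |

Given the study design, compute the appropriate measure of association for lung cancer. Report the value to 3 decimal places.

Cells: a = 2648, b = 526, c = 491, d = 1012.
This is a case-control study: participants were sampled on outcome status, so risks in the source population cannot be estimated directly — relative risk is not valid here. The odds ratio is the appropriate measure.
OR = (a·d)/(b·c) = (2648 × 1012) / (526 × 491) = 2679776 / 258266 = 10.37603

10.376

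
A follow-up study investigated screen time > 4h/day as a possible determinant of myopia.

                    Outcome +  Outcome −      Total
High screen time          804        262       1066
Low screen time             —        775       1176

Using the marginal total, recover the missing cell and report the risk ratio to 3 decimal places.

2.212

The missing cell is in the unexposed row: 1176 − 775 = 401.
So a = 804, b = 262, c = 401, d = 775.
RR = [a/(a+b)] / [c/(c+d)] = (804/1066) / (401/1176) = 0.75422/0.34099 = 2.21188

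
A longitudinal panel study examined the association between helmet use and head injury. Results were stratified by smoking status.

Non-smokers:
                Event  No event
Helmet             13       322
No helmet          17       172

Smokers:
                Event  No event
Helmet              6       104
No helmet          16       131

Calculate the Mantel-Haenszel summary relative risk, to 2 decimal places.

RR_MH = Σ(aᵢ·n₀ᵢ/nᵢ) / Σ(cᵢ·n₁ᵢ/nᵢ), with n₁ᵢ = aᵢ+bᵢ (exposed), n₀ᵢ = cᵢ+dᵢ (unexposed), nᵢ = n₁ᵢ+n₀ᵢ.
Stratum 1 (Non-smokers): n₁ = 335, n₀ = 189, n = 524; a·n₀/n = 13·189/524 = 4.6889; c·n₁/n = 17·335/524 = 10.8683
Stratum 2 (Smokers): n₁ = 110, n₀ = 147, n = 257; a·n₀/n = 6·147/257 = 3.4319; c·n₁/n = 16·110/257 = 6.8482
RR_MH = (4.6889 + 3.4319) / (10.8683 + 6.8482) = 8.1208 / 17.7166 = 0.45838

0.46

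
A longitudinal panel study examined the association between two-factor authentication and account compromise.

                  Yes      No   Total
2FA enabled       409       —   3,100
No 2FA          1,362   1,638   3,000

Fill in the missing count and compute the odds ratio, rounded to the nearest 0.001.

The missing cell is in the exposed row: 3100 − 409 = 2691.
So a = 409, b = 2691, c = 1362, d = 1638.
OR = (a·d)/(b·c) = (409 × 1638) / (2691 × 1362) = 669942 / 3665142 = 0.18279

0.183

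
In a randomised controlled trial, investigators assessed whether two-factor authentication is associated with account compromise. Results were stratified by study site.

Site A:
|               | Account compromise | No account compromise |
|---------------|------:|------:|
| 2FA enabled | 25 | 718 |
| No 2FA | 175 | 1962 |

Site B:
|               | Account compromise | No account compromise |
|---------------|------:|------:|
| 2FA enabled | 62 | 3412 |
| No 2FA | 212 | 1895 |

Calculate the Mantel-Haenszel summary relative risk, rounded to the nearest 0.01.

RR_MH = Σ(aᵢ·n₀ᵢ/nᵢ) / Σ(cᵢ·n₁ᵢ/nᵢ), with n₁ᵢ = aᵢ+bᵢ (exposed), n₀ᵢ = cᵢ+dᵢ (unexposed), nᵢ = n₁ᵢ+n₀ᵢ.
Stratum 1 (Site A): n₁ = 743, n₀ = 2137, n = 2880; a·n₀/n = 25·2137/2880 = 18.5503; c·n₁/n = 175·743/2880 = 45.1476
Stratum 2 (Site B): n₁ = 3474, n₀ = 2107, n = 5581; a·n₀/n = 62·2107/5581 = 23.4069; c·n₁/n = 212·3474/5581 = 131.9634
RR_MH = (18.5503 + 23.4069) / (45.1476 + 131.9634) = 41.9573 / 177.1110 = 0.23690

0.24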